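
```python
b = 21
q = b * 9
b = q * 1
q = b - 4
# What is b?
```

Answer: 189

Derivation:
Trace (tracking b):
b = 21  # -> b = 21
q = b * 9  # -> q = 189
b = q * 1  # -> b = 189
q = b - 4  # -> q = 185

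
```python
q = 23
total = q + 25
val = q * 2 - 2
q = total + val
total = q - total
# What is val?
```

Trace (tracking val):
q = 23  # -> q = 23
total = q + 25  # -> total = 48
val = q * 2 - 2  # -> val = 44
q = total + val  # -> q = 92
total = q - total  # -> total = 44

Answer: 44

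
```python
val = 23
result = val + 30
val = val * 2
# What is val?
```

Answer: 46

Derivation:
Trace (tracking val):
val = 23  # -> val = 23
result = val + 30  # -> result = 53
val = val * 2  # -> val = 46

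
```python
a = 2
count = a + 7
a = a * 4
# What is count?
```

Answer: 9

Derivation:
Trace (tracking count):
a = 2  # -> a = 2
count = a + 7  # -> count = 9
a = a * 4  # -> a = 8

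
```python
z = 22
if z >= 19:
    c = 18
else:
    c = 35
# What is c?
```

Answer: 18

Derivation:
Trace (tracking c):
z = 22  # -> z = 22
if z >= 19:  # condition is True
    c = 18  # -> c = 18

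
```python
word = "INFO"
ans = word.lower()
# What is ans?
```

Trace (tracking ans):
word = 'INFO'  # -> word = 'INFO'
ans = word.lower()  # -> ans = 'info'

Answer: 'info'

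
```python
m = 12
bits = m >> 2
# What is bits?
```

Answer: 3

Derivation:
Trace (tracking bits):
m = 12  # -> m = 12
bits = m >> 2  # -> bits = 3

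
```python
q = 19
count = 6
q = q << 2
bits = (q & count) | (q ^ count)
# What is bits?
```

Answer: 78

Derivation:
Trace (tracking bits):
q = 19  # -> q = 19
count = 6  # -> count = 6
q = q << 2  # -> q = 76
bits = q & count | q ^ count  # -> bits = 78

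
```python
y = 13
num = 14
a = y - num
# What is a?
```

Trace (tracking a):
y = 13  # -> y = 13
num = 14  # -> num = 14
a = y - num  # -> a = -1

Answer: -1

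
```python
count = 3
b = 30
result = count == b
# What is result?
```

Answer: False

Derivation:
Trace (tracking result):
count = 3  # -> count = 3
b = 30  # -> b = 30
result = count == b  # -> result = False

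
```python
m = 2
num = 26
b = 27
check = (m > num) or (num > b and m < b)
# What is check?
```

Trace (tracking check):
m = 2  # -> m = 2
num = 26  # -> num = 26
b = 27  # -> b = 27
check = m > num or (num > b and m < b)  # -> check = False

Answer: False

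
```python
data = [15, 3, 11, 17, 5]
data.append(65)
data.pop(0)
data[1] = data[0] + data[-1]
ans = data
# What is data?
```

Trace (tracking data):
data = [15, 3, 11, 17, 5]  # -> data = [15, 3, 11, 17, 5]
data.append(65)  # -> data = [15, 3, 11, 17, 5, 65]
data.pop(0)  # -> data = [3, 11, 17, 5, 65]
data[1] = data[0] + data[-1]  # -> data = [3, 68, 17, 5, 65]
ans = data  # -> ans = [3, 68, 17, 5, 65]

Answer: [3, 68, 17, 5, 65]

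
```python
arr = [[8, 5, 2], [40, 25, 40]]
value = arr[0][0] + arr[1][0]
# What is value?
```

Trace (tracking value):
arr = [[8, 5, 2], [40, 25, 40]]  # -> arr = [[8, 5, 2], [40, 25, 40]]
value = arr[0][0] + arr[1][0]  # -> value = 48

Answer: 48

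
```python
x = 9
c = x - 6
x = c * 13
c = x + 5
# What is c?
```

Answer: 44

Derivation:
Trace (tracking c):
x = 9  # -> x = 9
c = x - 6  # -> c = 3
x = c * 13  # -> x = 39
c = x + 5  # -> c = 44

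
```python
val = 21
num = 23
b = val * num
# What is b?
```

Trace (tracking b):
val = 21  # -> val = 21
num = 23  # -> num = 23
b = val * num  # -> b = 483

Answer: 483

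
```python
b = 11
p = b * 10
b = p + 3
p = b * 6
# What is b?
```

Trace (tracking b):
b = 11  # -> b = 11
p = b * 10  # -> p = 110
b = p + 3  # -> b = 113
p = b * 6  # -> p = 678

Answer: 113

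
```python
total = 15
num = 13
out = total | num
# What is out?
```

Answer: 15

Derivation:
Trace (tracking out):
total = 15  # -> total = 15
num = 13  # -> num = 13
out = total | num  # -> out = 15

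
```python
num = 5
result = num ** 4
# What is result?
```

Trace (tracking result):
num = 5  # -> num = 5
result = num ** 4  # -> result = 625

Answer: 625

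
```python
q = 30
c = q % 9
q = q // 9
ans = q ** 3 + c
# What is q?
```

Answer: 3

Derivation:
Trace (tracking q):
q = 30  # -> q = 30
c = q % 9  # -> c = 3
q = q // 9  # -> q = 3
ans = q ** 3 + c  # -> ans = 30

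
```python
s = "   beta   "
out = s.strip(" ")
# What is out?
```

Trace (tracking out):
s = '   beta   '  # -> s = '   beta   '
out = s.strip(' ')  # -> out = 'beta'

Answer: 'beta'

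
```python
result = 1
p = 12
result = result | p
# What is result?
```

Answer: 13

Derivation:
Trace (tracking result):
result = 1  # -> result = 1
p = 12  # -> p = 12
result = result | p  # -> result = 13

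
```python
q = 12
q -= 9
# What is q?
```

Answer: 3

Derivation:
Trace (tracking q):
q = 12  # -> q = 12
q -= 9  # -> q = 3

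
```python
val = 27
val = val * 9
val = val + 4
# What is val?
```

Trace (tracking val):
val = 27  # -> val = 27
val = val * 9  # -> val = 243
val = val + 4  # -> val = 247

Answer: 247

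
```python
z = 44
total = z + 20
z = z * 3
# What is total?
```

Trace (tracking total):
z = 44  # -> z = 44
total = z + 20  # -> total = 64
z = z * 3  # -> z = 132

Answer: 64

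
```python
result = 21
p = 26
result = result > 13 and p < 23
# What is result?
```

Answer: False

Derivation:
Trace (tracking result):
result = 21  # -> result = 21
p = 26  # -> p = 26
result = result > 13 and p < 23  # -> result = False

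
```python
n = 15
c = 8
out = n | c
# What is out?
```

Trace (tracking out):
n = 15  # -> n = 15
c = 8  # -> c = 8
out = n | c  # -> out = 15

Answer: 15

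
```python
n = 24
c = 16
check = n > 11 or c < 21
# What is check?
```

Answer: True

Derivation:
Trace (tracking check):
n = 24  # -> n = 24
c = 16  # -> c = 16
check = n > 11 or c < 21  # -> check = True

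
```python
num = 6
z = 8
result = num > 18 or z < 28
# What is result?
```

Answer: True

Derivation:
Trace (tracking result):
num = 6  # -> num = 6
z = 8  # -> z = 8
result = num > 18 or z < 28  # -> result = True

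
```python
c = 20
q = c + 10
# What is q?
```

Trace (tracking q):
c = 20  # -> c = 20
q = c + 10  # -> q = 30

Answer: 30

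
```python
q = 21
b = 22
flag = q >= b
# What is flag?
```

Trace (tracking flag):
q = 21  # -> q = 21
b = 22  # -> b = 22
flag = q >= b  # -> flag = False

Answer: False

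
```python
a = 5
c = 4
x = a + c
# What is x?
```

Answer: 9

Derivation:
Trace (tracking x):
a = 5  # -> a = 5
c = 4  # -> c = 4
x = a + c  # -> x = 9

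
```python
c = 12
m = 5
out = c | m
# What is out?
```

Answer: 13

Derivation:
Trace (tracking out):
c = 12  # -> c = 12
m = 5  # -> m = 5
out = c | m  # -> out = 13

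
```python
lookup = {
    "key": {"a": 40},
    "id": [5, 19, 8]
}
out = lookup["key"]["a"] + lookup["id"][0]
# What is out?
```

Trace (tracking out):
lookup = {'key': {'a': 40}, 'id': [5, 19, 8]}  # -> lookup = {'key': {'a': 40}, 'id': [5, 19, 8]}
out = lookup['key']['a'] + lookup['id'][0]  # -> out = 45

Answer: 45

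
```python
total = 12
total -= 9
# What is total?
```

Trace (tracking total):
total = 12  # -> total = 12
total -= 9  # -> total = 3

Answer: 3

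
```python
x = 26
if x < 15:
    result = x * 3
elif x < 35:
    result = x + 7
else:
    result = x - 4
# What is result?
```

Trace (tracking result):
x = 26  # -> x = 26
if x < 15:  # condition is False
elif x < 35:  # condition is True
    result = x + 7  # -> result = 33

Answer: 33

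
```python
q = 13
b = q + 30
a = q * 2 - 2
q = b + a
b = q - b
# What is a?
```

Trace (tracking a):
q = 13  # -> q = 13
b = q + 30  # -> b = 43
a = q * 2 - 2  # -> a = 24
q = b + a  # -> q = 67
b = q - b  # -> b = 24

Answer: 24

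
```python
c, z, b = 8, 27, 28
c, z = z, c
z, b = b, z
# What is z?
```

Answer: 28

Derivation:
Trace (tracking z):
c, z, b = (8, 27, 28)  # -> c = 8, z = 27, b = 28
c, z = (z, c)  # -> c = 27, z = 8
z, b = (b, z)  # -> z = 28, b = 8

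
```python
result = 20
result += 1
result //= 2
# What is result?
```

Answer: 10

Derivation:
Trace (tracking result):
result = 20  # -> result = 20
result += 1  # -> result = 21
result //= 2  # -> result = 10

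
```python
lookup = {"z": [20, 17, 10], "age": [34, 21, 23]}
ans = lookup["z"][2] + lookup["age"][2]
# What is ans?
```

Trace (tracking ans):
lookup = {'z': [20, 17, 10], 'age': [34, 21, 23]}  # -> lookup = {'z': [20, 17, 10], 'age': [34, 21, 23]}
ans = lookup['z'][2] + lookup['age'][2]  # -> ans = 33

Answer: 33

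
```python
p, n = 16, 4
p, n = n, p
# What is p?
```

Answer: 4

Derivation:
Trace (tracking p):
p, n = (16, 4)  # -> p = 16, n = 4
p, n = (n, p)  # -> p = 4, n = 16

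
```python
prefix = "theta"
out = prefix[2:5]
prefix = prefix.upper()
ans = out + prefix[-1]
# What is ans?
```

Trace (tracking ans):
prefix = 'theta'  # -> prefix = 'theta'
out = prefix[2:5]  # -> out = 'eta'
prefix = prefix.upper()  # -> prefix = 'THETA'
ans = out + prefix[-1]  # -> ans = 'etaA'

Answer: 'etaA'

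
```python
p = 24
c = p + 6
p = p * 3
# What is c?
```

Answer: 30

Derivation:
Trace (tracking c):
p = 24  # -> p = 24
c = p + 6  # -> c = 30
p = p * 3  # -> p = 72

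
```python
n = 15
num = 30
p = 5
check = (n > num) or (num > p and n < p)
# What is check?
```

Trace (tracking check):
n = 15  # -> n = 15
num = 30  # -> num = 30
p = 5  # -> p = 5
check = n > num or (num > p and n < p)  # -> check = False

Answer: False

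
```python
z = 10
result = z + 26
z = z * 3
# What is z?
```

Answer: 30

Derivation:
Trace (tracking z):
z = 10  # -> z = 10
result = z + 26  # -> result = 36
z = z * 3  # -> z = 30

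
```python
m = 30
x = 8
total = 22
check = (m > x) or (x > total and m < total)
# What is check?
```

Answer: True

Derivation:
Trace (tracking check):
m = 30  # -> m = 30
x = 8  # -> x = 8
total = 22  # -> total = 22
check = m > x or (x > total and m < total)  # -> check = True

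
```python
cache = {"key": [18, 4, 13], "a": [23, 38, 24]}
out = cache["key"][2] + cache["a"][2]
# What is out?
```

Answer: 37

Derivation:
Trace (tracking out):
cache = {'key': [18, 4, 13], 'a': [23, 38, 24]}  # -> cache = {'key': [18, 4, 13], 'a': [23, 38, 24]}
out = cache['key'][2] + cache['a'][2]  # -> out = 37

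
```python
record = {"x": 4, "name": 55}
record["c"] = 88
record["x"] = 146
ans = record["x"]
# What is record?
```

Answer: {'x': 146, 'name': 55, 'c': 88}

Derivation:
Trace (tracking record):
record = {'x': 4, 'name': 55}  # -> record = {'x': 4, 'name': 55}
record['c'] = 88  # -> record = {'x': 4, 'name': 55, 'c': 88}
record['x'] = 146  # -> record = {'x': 146, 'name': 55, 'c': 88}
ans = record['x']  # -> ans = 146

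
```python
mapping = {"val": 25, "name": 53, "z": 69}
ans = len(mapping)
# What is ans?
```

Trace (tracking ans):
mapping = {'val': 25, 'name': 53, 'z': 69}  # -> mapping = {'val': 25, 'name': 53, 'z': 69}
ans = len(mapping)  # -> ans = 3

Answer: 3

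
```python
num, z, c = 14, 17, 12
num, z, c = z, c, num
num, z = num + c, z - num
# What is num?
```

Trace (tracking num):
num, z, c = (14, 17, 12)  # -> num = 14, z = 17, c = 12
num, z, c = (z, c, num)  # -> num = 17, z = 12, c = 14
num, z = (num + c, z - num)  # -> num = 31, z = -5

Answer: 31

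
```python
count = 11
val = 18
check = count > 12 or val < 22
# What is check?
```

Trace (tracking check):
count = 11  # -> count = 11
val = 18  # -> val = 18
check = count > 12 or val < 22  # -> check = True

Answer: True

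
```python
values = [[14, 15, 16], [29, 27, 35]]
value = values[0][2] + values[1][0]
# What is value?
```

Trace (tracking value):
values = [[14, 15, 16], [29, 27, 35]]  # -> values = [[14, 15, 16], [29, 27, 35]]
value = values[0][2] + values[1][0]  # -> value = 45

Answer: 45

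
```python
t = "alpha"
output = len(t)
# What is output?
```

Trace (tracking output):
t = 'alpha'  # -> t = 'alpha'
output = len(t)  # -> output = 5

Answer: 5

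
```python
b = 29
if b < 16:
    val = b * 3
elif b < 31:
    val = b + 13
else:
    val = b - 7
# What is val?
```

Trace (tracking val):
b = 29  # -> b = 29
if b < 16:  # condition is False
elif b < 31:  # condition is True
    val = b + 13  # -> val = 42

Answer: 42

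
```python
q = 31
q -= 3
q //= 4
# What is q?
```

Trace (tracking q):
q = 31  # -> q = 31
q -= 3  # -> q = 28
q //= 4  # -> q = 7

Answer: 7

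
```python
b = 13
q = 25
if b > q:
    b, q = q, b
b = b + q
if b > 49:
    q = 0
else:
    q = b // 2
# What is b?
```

Answer: 38

Derivation:
Trace (tracking b):
b = 13  # -> b = 13
q = 25  # -> q = 25
if b > q:  # condition is False
b = b + q  # -> b = 38
if b > 49:  # condition is False
else:
    q = b // 2  # -> q = 19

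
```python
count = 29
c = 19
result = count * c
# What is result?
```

Answer: 551

Derivation:
Trace (tracking result):
count = 29  # -> count = 29
c = 19  # -> c = 19
result = count * c  # -> result = 551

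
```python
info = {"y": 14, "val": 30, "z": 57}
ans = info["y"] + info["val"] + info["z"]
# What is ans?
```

Answer: 101

Derivation:
Trace (tracking ans):
info = {'y': 14, 'val': 30, 'z': 57}  # -> info = {'y': 14, 'val': 30, 'z': 57}
ans = info['y'] + info['val'] + info['z']  # -> ans = 101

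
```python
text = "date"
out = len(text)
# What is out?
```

Trace (tracking out):
text = 'date'  # -> text = 'date'
out = len(text)  # -> out = 4

Answer: 4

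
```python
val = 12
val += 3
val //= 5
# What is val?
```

Answer: 3

Derivation:
Trace (tracking val):
val = 12  # -> val = 12
val += 3  # -> val = 15
val //= 5  # -> val = 3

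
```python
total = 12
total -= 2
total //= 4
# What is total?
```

Trace (tracking total):
total = 12  # -> total = 12
total -= 2  # -> total = 10
total //= 4  # -> total = 2

Answer: 2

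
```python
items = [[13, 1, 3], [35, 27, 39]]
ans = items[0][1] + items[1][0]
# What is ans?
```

Answer: 36

Derivation:
Trace (tracking ans):
items = [[13, 1, 3], [35, 27, 39]]  # -> items = [[13, 1, 3], [35, 27, 39]]
ans = items[0][1] + items[1][0]  # -> ans = 36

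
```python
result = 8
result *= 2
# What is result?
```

Answer: 16

Derivation:
Trace (tracking result):
result = 8  # -> result = 8
result *= 2  # -> result = 16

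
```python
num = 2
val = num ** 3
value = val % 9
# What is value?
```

Trace (tracking value):
num = 2  # -> num = 2
val = num ** 3  # -> val = 8
value = val % 9  # -> value = 8

Answer: 8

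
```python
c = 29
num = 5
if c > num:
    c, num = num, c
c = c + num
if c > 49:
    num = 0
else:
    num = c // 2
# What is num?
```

Trace (tracking num):
c = 29  # -> c = 29
num = 5  # -> num = 5
if c > num:  # condition is True
    c, num = (num, c)  # -> c = 5, num = 29
c = c + num  # -> c = 34
if c > 49:  # condition is False
else:
    num = c // 2  # -> num = 17

Answer: 17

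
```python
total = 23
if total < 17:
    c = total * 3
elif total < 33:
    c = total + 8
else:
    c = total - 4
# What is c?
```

Trace (tracking c):
total = 23  # -> total = 23
if total < 17:  # condition is False
elif total < 33:  # condition is True
    c = total + 8  # -> c = 31

Answer: 31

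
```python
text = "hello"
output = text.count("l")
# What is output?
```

Answer: 2

Derivation:
Trace (tracking output):
text = 'hello'  # -> text = 'hello'
output = text.count('l')  # -> output = 2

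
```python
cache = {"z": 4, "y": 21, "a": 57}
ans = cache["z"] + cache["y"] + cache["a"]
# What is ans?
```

Answer: 82

Derivation:
Trace (tracking ans):
cache = {'z': 4, 'y': 21, 'a': 57}  # -> cache = {'z': 4, 'y': 21, 'a': 57}
ans = cache['z'] + cache['y'] + cache['a']  # -> ans = 82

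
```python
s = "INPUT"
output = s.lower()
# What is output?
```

Answer: 'input'

Derivation:
Trace (tracking output):
s = 'INPUT'  # -> s = 'INPUT'
output = s.lower()  # -> output = 'input'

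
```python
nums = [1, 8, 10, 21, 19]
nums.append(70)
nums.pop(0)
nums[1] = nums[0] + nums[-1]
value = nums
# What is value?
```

Trace (tracking value):
nums = [1, 8, 10, 21, 19]  # -> nums = [1, 8, 10, 21, 19]
nums.append(70)  # -> nums = [1, 8, 10, 21, 19, 70]
nums.pop(0)  # -> nums = [8, 10, 21, 19, 70]
nums[1] = nums[0] + nums[-1]  # -> nums = [8, 78, 21, 19, 70]
value = nums  # -> value = [8, 78, 21, 19, 70]

Answer: [8, 78, 21, 19, 70]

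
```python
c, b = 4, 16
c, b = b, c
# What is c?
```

Trace (tracking c):
c, b = (4, 16)  # -> c = 4, b = 16
c, b = (b, c)  # -> c = 16, b = 4

Answer: 16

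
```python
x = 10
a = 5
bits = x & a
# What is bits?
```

Trace (tracking bits):
x = 10  # -> x = 10
a = 5  # -> a = 5
bits = x & a  # -> bits = 0

Answer: 0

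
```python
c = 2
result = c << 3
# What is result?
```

Answer: 16

Derivation:
Trace (tracking result):
c = 2  # -> c = 2
result = c << 3  # -> result = 16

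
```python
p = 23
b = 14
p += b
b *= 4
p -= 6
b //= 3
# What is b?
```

Trace (tracking b):
p = 23  # -> p = 23
b = 14  # -> b = 14
p += b  # -> p = 37
b *= 4  # -> b = 56
p -= 6  # -> p = 31
b //= 3  # -> b = 18

Answer: 18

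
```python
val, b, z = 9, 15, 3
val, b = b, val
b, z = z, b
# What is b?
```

Answer: 3

Derivation:
Trace (tracking b):
val, b, z = (9, 15, 3)  # -> val = 9, b = 15, z = 3
val, b = (b, val)  # -> val = 15, b = 9
b, z = (z, b)  # -> b = 3, z = 9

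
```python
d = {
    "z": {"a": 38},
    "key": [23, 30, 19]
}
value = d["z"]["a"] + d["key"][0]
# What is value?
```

Trace (tracking value):
d = {'z': {'a': 38}, 'key': [23, 30, 19]}  # -> d = {'z': {'a': 38}, 'key': [23, 30, 19]}
value = d['z']['a'] + d['key'][0]  # -> value = 61

Answer: 61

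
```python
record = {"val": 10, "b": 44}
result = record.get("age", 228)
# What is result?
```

Trace (tracking result):
record = {'val': 10, 'b': 44}  # -> record = {'val': 10, 'b': 44}
result = record.get('age', 228)  # -> result = 228

Answer: 228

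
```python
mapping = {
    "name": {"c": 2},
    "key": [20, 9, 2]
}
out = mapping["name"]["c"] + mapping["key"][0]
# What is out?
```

Answer: 22

Derivation:
Trace (tracking out):
mapping = {'name': {'c': 2}, 'key': [20, 9, 2]}  # -> mapping = {'name': {'c': 2}, 'key': [20, 9, 2]}
out = mapping['name']['c'] + mapping['key'][0]  # -> out = 22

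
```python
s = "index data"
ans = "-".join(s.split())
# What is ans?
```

Answer: 'index-data'

Derivation:
Trace (tracking ans):
s = 'index data'  # -> s = 'index data'
ans = '-'.join(s.split())  # -> ans = 'index-data'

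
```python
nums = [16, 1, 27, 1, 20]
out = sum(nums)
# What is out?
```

Trace (tracking out):
nums = [16, 1, 27, 1, 20]  # -> nums = [16, 1, 27, 1, 20]
out = sum(nums)  # -> out = 65

Answer: 65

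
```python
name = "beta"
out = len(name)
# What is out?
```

Answer: 4

Derivation:
Trace (tracking out):
name = 'beta'  # -> name = 'beta'
out = len(name)  # -> out = 4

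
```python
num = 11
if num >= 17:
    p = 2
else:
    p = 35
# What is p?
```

Answer: 35

Derivation:
Trace (tracking p):
num = 11  # -> num = 11
if num >= 17:  # condition is False
else:
    p = 35  # -> p = 35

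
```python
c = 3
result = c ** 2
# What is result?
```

Answer: 9

Derivation:
Trace (tracking result):
c = 3  # -> c = 3
result = c ** 2  # -> result = 9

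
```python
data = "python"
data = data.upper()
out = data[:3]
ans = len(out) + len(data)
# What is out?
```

Trace (tracking out):
data = 'python'  # -> data = 'python'
data = data.upper()  # -> data = 'PYTHON'
out = data[:3]  # -> out = 'PYT'
ans = len(out) + len(data)  # -> ans = 9

Answer: 'PYT'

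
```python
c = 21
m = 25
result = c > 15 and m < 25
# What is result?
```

Trace (tracking result):
c = 21  # -> c = 21
m = 25  # -> m = 25
result = c > 15 and m < 25  # -> result = False

Answer: False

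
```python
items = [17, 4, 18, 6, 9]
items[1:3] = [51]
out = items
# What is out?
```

Trace (tracking out):
items = [17, 4, 18, 6, 9]  # -> items = [17, 4, 18, 6, 9]
items[1:3] = [51]  # -> items = [17, 51, 6, 9]
out = items  # -> out = [17, 51, 6, 9]

Answer: [17, 51, 6, 9]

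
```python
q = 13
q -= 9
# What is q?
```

Answer: 4

Derivation:
Trace (tracking q):
q = 13  # -> q = 13
q -= 9  # -> q = 4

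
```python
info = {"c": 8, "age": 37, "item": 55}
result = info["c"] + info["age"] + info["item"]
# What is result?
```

Answer: 100

Derivation:
Trace (tracking result):
info = {'c': 8, 'age': 37, 'item': 55}  # -> info = {'c': 8, 'age': 37, 'item': 55}
result = info['c'] + info['age'] + info['item']  # -> result = 100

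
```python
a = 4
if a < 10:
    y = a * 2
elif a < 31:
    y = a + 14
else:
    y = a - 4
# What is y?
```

Answer: 8

Derivation:
Trace (tracking y):
a = 4  # -> a = 4
if a < 10:  # condition is True
    y = a * 2  # -> y = 8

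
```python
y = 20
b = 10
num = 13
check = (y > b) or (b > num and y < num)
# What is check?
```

Answer: True

Derivation:
Trace (tracking check):
y = 20  # -> y = 20
b = 10  # -> b = 10
num = 13  # -> num = 13
check = y > b or (b > num and y < num)  # -> check = True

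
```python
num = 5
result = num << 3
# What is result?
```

Trace (tracking result):
num = 5  # -> num = 5
result = num << 3  # -> result = 40

Answer: 40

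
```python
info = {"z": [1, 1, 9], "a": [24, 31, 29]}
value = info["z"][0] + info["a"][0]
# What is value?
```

Answer: 25

Derivation:
Trace (tracking value):
info = {'z': [1, 1, 9], 'a': [24, 31, 29]}  # -> info = {'z': [1, 1, 9], 'a': [24, 31, 29]}
value = info['z'][0] + info['a'][0]  # -> value = 25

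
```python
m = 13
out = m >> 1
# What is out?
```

Trace (tracking out):
m = 13  # -> m = 13
out = m >> 1  # -> out = 6

Answer: 6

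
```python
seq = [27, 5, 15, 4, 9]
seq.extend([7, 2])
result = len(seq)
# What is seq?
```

Answer: [27, 5, 15, 4, 9, 7, 2]

Derivation:
Trace (tracking seq):
seq = [27, 5, 15, 4, 9]  # -> seq = [27, 5, 15, 4, 9]
seq.extend([7, 2])  # -> seq = [27, 5, 15, 4, 9, 7, 2]
result = len(seq)  # -> result = 7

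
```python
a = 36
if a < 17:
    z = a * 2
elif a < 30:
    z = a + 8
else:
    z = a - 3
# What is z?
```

Trace (tracking z):
a = 36  # -> a = 36
if a < 17:  # condition is False
elif a < 30:  # condition is False
else:
    z = a - 3  # -> z = 33

Answer: 33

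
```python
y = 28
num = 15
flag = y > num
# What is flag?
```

Answer: True

Derivation:
Trace (tracking flag):
y = 28  # -> y = 28
num = 15  # -> num = 15
flag = y > num  # -> flag = True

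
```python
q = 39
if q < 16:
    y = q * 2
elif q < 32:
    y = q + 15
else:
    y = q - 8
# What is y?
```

Answer: 31

Derivation:
Trace (tracking y):
q = 39  # -> q = 39
if q < 16:  # condition is False
elif q < 32:  # condition is False
else:
    y = q - 8  # -> y = 31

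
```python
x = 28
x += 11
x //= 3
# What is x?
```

Trace (tracking x):
x = 28  # -> x = 28
x += 11  # -> x = 39
x //= 3  # -> x = 13

Answer: 13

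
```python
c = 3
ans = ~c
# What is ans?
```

Answer: -4

Derivation:
Trace (tracking ans):
c = 3  # -> c = 3
ans = ~c  # -> ans = -4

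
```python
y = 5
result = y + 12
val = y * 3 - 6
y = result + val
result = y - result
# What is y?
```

Trace (tracking y):
y = 5  # -> y = 5
result = y + 12  # -> result = 17
val = y * 3 - 6  # -> val = 9
y = result + val  # -> y = 26
result = y - result  # -> result = 9

Answer: 26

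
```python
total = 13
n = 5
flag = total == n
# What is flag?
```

Trace (tracking flag):
total = 13  # -> total = 13
n = 5  # -> n = 5
flag = total == n  # -> flag = False

Answer: False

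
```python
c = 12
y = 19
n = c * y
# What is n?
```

Answer: 228

Derivation:
Trace (tracking n):
c = 12  # -> c = 12
y = 19  # -> y = 19
n = c * y  # -> n = 228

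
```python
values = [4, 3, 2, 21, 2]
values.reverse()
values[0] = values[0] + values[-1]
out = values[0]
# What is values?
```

Answer: [6, 21, 2, 3, 4]

Derivation:
Trace (tracking values):
values = [4, 3, 2, 21, 2]  # -> values = [4, 3, 2, 21, 2]
values.reverse()  # -> values = [2, 21, 2, 3, 4]
values[0] = values[0] + values[-1]  # -> values = [6, 21, 2, 3, 4]
out = values[0]  # -> out = 6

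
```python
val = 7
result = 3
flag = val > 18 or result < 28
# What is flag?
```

Answer: True

Derivation:
Trace (tracking flag):
val = 7  # -> val = 7
result = 3  # -> result = 3
flag = val > 18 or result < 28  # -> flag = True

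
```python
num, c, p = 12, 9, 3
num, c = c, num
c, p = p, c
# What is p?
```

Trace (tracking p):
num, c, p = (12, 9, 3)  # -> num = 12, c = 9, p = 3
num, c = (c, num)  # -> num = 9, c = 12
c, p = (p, c)  # -> c = 3, p = 12

Answer: 12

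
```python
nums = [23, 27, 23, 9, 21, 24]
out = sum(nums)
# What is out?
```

Trace (tracking out):
nums = [23, 27, 23, 9, 21, 24]  # -> nums = [23, 27, 23, 9, 21, 24]
out = sum(nums)  # -> out = 127

Answer: 127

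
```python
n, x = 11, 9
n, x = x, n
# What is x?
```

Trace (tracking x):
n, x = (11, 9)  # -> n = 11, x = 9
n, x = (x, n)  # -> n = 9, x = 11

Answer: 11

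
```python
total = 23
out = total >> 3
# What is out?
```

Trace (tracking out):
total = 23  # -> total = 23
out = total >> 3  # -> out = 2

Answer: 2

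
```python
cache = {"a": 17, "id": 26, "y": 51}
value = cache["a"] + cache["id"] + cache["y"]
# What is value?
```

Trace (tracking value):
cache = {'a': 17, 'id': 26, 'y': 51}  # -> cache = {'a': 17, 'id': 26, 'y': 51}
value = cache['a'] + cache['id'] + cache['y']  # -> value = 94

Answer: 94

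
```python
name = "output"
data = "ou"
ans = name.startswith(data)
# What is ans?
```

Trace (tracking ans):
name = 'output'  # -> name = 'output'
data = 'ou'  # -> data = 'ou'
ans = name.startswith(data)  # -> ans = True

Answer: True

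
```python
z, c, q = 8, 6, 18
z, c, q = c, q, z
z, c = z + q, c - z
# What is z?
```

Trace (tracking z):
z, c, q = (8, 6, 18)  # -> z = 8, c = 6, q = 18
z, c, q = (c, q, z)  # -> z = 6, c = 18, q = 8
z, c = (z + q, c - z)  # -> z = 14, c = 12

Answer: 14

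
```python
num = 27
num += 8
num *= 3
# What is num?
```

Answer: 105

Derivation:
Trace (tracking num):
num = 27  # -> num = 27
num += 8  # -> num = 35
num *= 3  # -> num = 105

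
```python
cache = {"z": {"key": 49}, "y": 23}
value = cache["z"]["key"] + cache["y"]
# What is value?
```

Trace (tracking value):
cache = {'z': {'key': 49}, 'y': 23}  # -> cache = {'z': {'key': 49}, 'y': 23}
value = cache['z']['key'] + cache['y']  # -> value = 72

Answer: 72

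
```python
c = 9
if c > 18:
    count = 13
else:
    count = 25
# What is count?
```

Trace (tracking count):
c = 9  # -> c = 9
if c > 18:  # condition is False
else:
    count = 25  # -> count = 25

Answer: 25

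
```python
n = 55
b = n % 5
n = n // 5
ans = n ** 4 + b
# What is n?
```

Answer: 11

Derivation:
Trace (tracking n):
n = 55  # -> n = 55
b = n % 5  # -> b = 0
n = n // 5  # -> n = 11
ans = n ** 4 + b  # -> ans = 14641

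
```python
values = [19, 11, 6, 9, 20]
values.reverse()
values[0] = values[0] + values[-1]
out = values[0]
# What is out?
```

Answer: 39

Derivation:
Trace (tracking out):
values = [19, 11, 6, 9, 20]  # -> values = [19, 11, 6, 9, 20]
values.reverse()  # -> values = [20, 9, 6, 11, 19]
values[0] = values[0] + values[-1]  # -> values = [39, 9, 6, 11, 19]
out = values[0]  # -> out = 39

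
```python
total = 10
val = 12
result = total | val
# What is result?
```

Trace (tracking result):
total = 10  # -> total = 10
val = 12  # -> val = 12
result = total | val  # -> result = 14

Answer: 14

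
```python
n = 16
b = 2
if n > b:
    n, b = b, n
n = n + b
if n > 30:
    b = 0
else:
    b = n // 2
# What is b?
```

Trace (tracking b):
n = 16  # -> n = 16
b = 2  # -> b = 2
if n > b:  # condition is True
    n, b = (b, n)  # -> n = 2, b = 16
n = n + b  # -> n = 18
if n > 30:  # condition is False
else:
    b = n // 2  # -> b = 9

Answer: 9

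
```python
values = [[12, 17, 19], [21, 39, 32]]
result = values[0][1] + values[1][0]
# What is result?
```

Trace (tracking result):
values = [[12, 17, 19], [21, 39, 32]]  # -> values = [[12, 17, 19], [21, 39, 32]]
result = values[0][1] + values[1][0]  # -> result = 38

Answer: 38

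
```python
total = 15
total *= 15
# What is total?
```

Trace (tracking total):
total = 15  # -> total = 15
total *= 15  # -> total = 225

Answer: 225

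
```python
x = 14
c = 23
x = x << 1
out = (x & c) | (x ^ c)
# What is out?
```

Trace (tracking out):
x = 14  # -> x = 14
c = 23  # -> c = 23
x = x << 1  # -> x = 28
out = x & c | x ^ c  # -> out = 31

Answer: 31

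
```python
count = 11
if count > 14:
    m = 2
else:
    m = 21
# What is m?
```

Answer: 21

Derivation:
Trace (tracking m):
count = 11  # -> count = 11
if count > 14:  # condition is False
else:
    m = 21  # -> m = 21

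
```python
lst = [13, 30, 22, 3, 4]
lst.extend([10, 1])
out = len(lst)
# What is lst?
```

Answer: [13, 30, 22, 3, 4, 10, 1]

Derivation:
Trace (tracking lst):
lst = [13, 30, 22, 3, 4]  # -> lst = [13, 30, 22, 3, 4]
lst.extend([10, 1])  # -> lst = [13, 30, 22, 3, 4, 10, 1]
out = len(lst)  # -> out = 7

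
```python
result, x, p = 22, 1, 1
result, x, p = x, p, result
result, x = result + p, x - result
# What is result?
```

Answer: 23

Derivation:
Trace (tracking result):
result, x, p = (22, 1, 1)  # -> result = 22, x = 1, p = 1
result, x, p = (x, p, result)  # -> result = 1, x = 1, p = 22
result, x = (result + p, x - result)  # -> result = 23, x = 0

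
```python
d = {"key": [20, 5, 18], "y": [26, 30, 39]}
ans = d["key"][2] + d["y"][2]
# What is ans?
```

Answer: 57

Derivation:
Trace (tracking ans):
d = {'key': [20, 5, 18], 'y': [26, 30, 39]}  # -> d = {'key': [20, 5, 18], 'y': [26, 30, 39]}
ans = d['key'][2] + d['y'][2]  # -> ans = 57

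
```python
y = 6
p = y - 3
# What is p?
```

Answer: 3

Derivation:
Trace (tracking p):
y = 6  # -> y = 6
p = y - 3  # -> p = 3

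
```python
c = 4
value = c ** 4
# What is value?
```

Answer: 256

Derivation:
Trace (tracking value):
c = 4  # -> c = 4
value = c ** 4  # -> value = 256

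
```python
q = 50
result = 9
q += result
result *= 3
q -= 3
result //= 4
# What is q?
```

Answer: 56

Derivation:
Trace (tracking q):
q = 50  # -> q = 50
result = 9  # -> result = 9
q += result  # -> q = 59
result *= 3  # -> result = 27
q -= 3  # -> q = 56
result //= 4  # -> result = 6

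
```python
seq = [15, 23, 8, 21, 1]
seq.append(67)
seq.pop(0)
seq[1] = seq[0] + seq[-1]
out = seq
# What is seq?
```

Trace (tracking seq):
seq = [15, 23, 8, 21, 1]  # -> seq = [15, 23, 8, 21, 1]
seq.append(67)  # -> seq = [15, 23, 8, 21, 1, 67]
seq.pop(0)  # -> seq = [23, 8, 21, 1, 67]
seq[1] = seq[0] + seq[-1]  # -> seq = [23, 90, 21, 1, 67]
out = seq  # -> out = [23, 90, 21, 1, 67]

Answer: [23, 90, 21, 1, 67]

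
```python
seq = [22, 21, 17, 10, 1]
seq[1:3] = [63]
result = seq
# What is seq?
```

Answer: [22, 63, 10, 1]

Derivation:
Trace (tracking seq):
seq = [22, 21, 17, 10, 1]  # -> seq = [22, 21, 17, 10, 1]
seq[1:3] = [63]  # -> seq = [22, 63, 10, 1]
result = seq  # -> result = [22, 63, 10, 1]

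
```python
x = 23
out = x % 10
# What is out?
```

Trace (tracking out):
x = 23  # -> x = 23
out = x % 10  # -> out = 3

Answer: 3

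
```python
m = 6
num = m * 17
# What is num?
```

Answer: 102

Derivation:
Trace (tracking num):
m = 6  # -> m = 6
num = m * 17  # -> num = 102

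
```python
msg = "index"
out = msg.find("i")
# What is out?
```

Answer: 0

Derivation:
Trace (tracking out):
msg = 'index'  # -> msg = 'index'
out = msg.find('i')  # -> out = 0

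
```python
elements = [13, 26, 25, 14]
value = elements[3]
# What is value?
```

Answer: 14

Derivation:
Trace (tracking value):
elements = [13, 26, 25, 14]  # -> elements = [13, 26, 25, 14]
value = elements[3]  # -> value = 14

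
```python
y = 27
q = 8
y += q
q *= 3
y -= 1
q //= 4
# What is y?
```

Answer: 34

Derivation:
Trace (tracking y):
y = 27  # -> y = 27
q = 8  # -> q = 8
y += q  # -> y = 35
q *= 3  # -> q = 24
y -= 1  # -> y = 34
q //= 4  # -> q = 6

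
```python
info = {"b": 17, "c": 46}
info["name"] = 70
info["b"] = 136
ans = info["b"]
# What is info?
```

Trace (tracking info):
info = {'b': 17, 'c': 46}  # -> info = {'b': 17, 'c': 46}
info['name'] = 70  # -> info = {'b': 17, 'c': 46, 'name': 70}
info['b'] = 136  # -> info = {'b': 136, 'c': 46, 'name': 70}
ans = info['b']  # -> ans = 136

Answer: {'b': 136, 'c': 46, 'name': 70}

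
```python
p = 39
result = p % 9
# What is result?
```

Answer: 3

Derivation:
Trace (tracking result):
p = 39  # -> p = 39
result = p % 9  # -> result = 3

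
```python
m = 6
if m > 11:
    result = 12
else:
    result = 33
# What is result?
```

Trace (tracking result):
m = 6  # -> m = 6
if m > 11:  # condition is False
else:
    result = 33  # -> result = 33

Answer: 33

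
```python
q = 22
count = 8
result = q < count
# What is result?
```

Answer: False

Derivation:
Trace (tracking result):
q = 22  # -> q = 22
count = 8  # -> count = 8
result = q < count  # -> result = False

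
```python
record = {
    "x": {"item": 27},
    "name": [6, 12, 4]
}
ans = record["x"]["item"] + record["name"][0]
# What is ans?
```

Trace (tracking ans):
record = {'x': {'item': 27}, 'name': [6, 12, 4]}  # -> record = {'x': {'item': 27}, 'name': [6, 12, 4]}
ans = record['x']['item'] + record['name'][0]  # -> ans = 33

Answer: 33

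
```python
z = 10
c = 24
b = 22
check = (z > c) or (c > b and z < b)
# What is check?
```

Trace (tracking check):
z = 10  # -> z = 10
c = 24  # -> c = 24
b = 22  # -> b = 22
check = z > c or (c > b and z < b)  # -> check = True

Answer: True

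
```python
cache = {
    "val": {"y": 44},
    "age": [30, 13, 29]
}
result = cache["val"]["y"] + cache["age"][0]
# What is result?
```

Answer: 74

Derivation:
Trace (tracking result):
cache = {'val': {'y': 44}, 'age': [30, 13, 29]}  # -> cache = {'val': {'y': 44}, 'age': [30, 13, 29]}
result = cache['val']['y'] + cache['age'][0]  # -> result = 74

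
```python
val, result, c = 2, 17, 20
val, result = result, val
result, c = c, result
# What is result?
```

Answer: 20

Derivation:
Trace (tracking result):
val, result, c = (2, 17, 20)  # -> val = 2, result = 17, c = 20
val, result = (result, val)  # -> val = 17, result = 2
result, c = (c, result)  # -> result = 20, c = 2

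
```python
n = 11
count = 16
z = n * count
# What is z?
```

Trace (tracking z):
n = 11  # -> n = 11
count = 16  # -> count = 16
z = n * count  # -> z = 176

Answer: 176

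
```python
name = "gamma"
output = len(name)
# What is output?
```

Answer: 5

Derivation:
Trace (tracking output):
name = 'gamma'  # -> name = 'gamma'
output = len(name)  # -> output = 5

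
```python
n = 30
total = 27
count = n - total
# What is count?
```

Trace (tracking count):
n = 30  # -> n = 30
total = 27  # -> total = 27
count = n - total  # -> count = 3

Answer: 3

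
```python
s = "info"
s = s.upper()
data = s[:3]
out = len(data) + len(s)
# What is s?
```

Trace (tracking s):
s = 'info'  # -> s = 'info'
s = s.upper()  # -> s = 'INFO'
data = s[:3]  # -> data = 'INF'
out = len(data) + len(s)  # -> out = 7

Answer: 'INFO'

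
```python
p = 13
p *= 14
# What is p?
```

Answer: 182

Derivation:
Trace (tracking p):
p = 13  # -> p = 13
p *= 14  # -> p = 182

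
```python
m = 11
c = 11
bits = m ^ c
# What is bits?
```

Answer: 0

Derivation:
Trace (tracking bits):
m = 11  # -> m = 11
c = 11  # -> c = 11
bits = m ^ c  # -> bits = 0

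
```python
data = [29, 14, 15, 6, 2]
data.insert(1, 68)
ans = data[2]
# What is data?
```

Trace (tracking data):
data = [29, 14, 15, 6, 2]  # -> data = [29, 14, 15, 6, 2]
data.insert(1, 68)  # -> data = [29, 68, 14, 15, 6, 2]
ans = data[2]  # -> ans = 14

Answer: [29, 68, 14, 15, 6, 2]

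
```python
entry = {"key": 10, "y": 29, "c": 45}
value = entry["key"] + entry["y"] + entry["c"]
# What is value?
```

Trace (tracking value):
entry = {'key': 10, 'y': 29, 'c': 45}  # -> entry = {'key': 10, 'y': 29, 'c': 45}
value = entry['key'] + entry['y'] + entry['c']  # -> value = 84

Answer: 84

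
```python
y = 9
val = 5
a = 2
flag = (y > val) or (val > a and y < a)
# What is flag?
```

Answer: True

Derivation:
Trace (tracking flag):
y = 9  # -> y = 9
val = 5  # -> val = 5
a = 2  # -> a = 2
flag = y > val or (val > a and y < a)  # -> flag = True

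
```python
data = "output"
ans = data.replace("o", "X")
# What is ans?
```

Trace (tracking ans):
data = 'output'  # -> data = 'output'
ans = data.replace('o', 'X')  # -> ans = 'Xutput'

Answer: 'Xutput'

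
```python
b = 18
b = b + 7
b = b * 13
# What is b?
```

Answer: 325

Derivation:
Trace (tracking b):
b = 18  # -> b = 18
b = b + 7  # -> b = 25
b = b * 13  # -> b = 325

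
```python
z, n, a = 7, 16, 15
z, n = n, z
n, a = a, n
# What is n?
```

Answer: 15

Derivation:
Trace (tracking n):
z, n, a = (7, 16, 15)  # -> z = 7, n = 16, a = 15
z, n = (n, z)  # -> z = 16, n = 7
n, a = (a, n)  # -> n = 15, a = 7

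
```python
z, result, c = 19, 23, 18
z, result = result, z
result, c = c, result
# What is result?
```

Trace (tracking result):
z, result, c = (19, 23, 18)  # -> z = 19, result = 23, c = 18
z, result = (result, z)  # -> z = 23, result = 19
result, c = (c, result)  # -> result = 18, c = 19

Answer: 18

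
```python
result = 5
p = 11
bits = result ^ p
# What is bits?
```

Trace (tracking bits):
result = 5  # -> result = 5
p = 11  # -> p = 11
bits = result ^ p  # -> bits = 14

Answer: 14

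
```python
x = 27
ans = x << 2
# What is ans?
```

Trace (tracking ans):
x = 27  # -> x = 27
ans = x << 2  # -> ans = 108

Answer: 108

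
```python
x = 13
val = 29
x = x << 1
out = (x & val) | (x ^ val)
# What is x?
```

Trace (tracking x):
x = 13  # -> x = 13
val = 29  # -> val = 29
x = x << 1  # -> x = 26
out = x & val | x ^ val  # -> out = 31

Answer: 26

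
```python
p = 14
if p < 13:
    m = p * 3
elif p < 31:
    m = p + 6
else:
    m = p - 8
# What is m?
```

Answer: 20

Derivation:
Trace (tracking m):
p = 14  # -> p = 14
if p < 13:  # condition is False
elif p < 31:  # condition is True
    m = p + 6  # -> m = 20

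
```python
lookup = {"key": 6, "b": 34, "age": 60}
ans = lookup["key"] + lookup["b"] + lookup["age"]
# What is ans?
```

Trace (tracking ans):
lookup = {'key': 6, 'b': 34, 'age': 60}  # -> lookup = {'key': 6, 'b': 34, 'age': 60}
ans = lookup['key'] + lookup['b'] + lookup['age']  # -> ans = 100

Answer: 100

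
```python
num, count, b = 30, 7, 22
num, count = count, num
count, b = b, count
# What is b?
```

Trace (tracking b):
num, count, b = (30, 7, 22)  # -> num = 30, count = 7, b = 22
num, count = (count, num)  # -> num = 7, count = 30
count, b = (b, count)  # -> count = 22, b = 30

Answer: 30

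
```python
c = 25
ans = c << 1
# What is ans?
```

Trace (tracking ans):
c = 25  # -> c = 25
ans = c << 1  # -> ans = 50

Answer: 50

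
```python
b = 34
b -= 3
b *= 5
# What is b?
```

Trace (tracking b):
b = 34  # -> b = 34
b -= 3  # -> b = 31
b *= 5  # -> b = 155

Answer: 155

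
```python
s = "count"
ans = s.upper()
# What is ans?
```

Answer: 'COUNT'

Derivation:
Trace (tracking ans):
s = 'count'  # -> s = 'count'
ans = s.upper()  # -> ans = 'COUNT'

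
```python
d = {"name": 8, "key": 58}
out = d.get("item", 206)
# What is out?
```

Answer: 206

Derivation:
Trace (tracking out):
d = {'name': 8, 'key': 58}  # -> d = {'name': 8, 'key': 58}
out = d.get('item', 206)  # -> out = 206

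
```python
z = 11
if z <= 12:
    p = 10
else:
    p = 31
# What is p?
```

Answer: 10

Derivation:
Trace (tracking p):
z = 11  # -> z = 11
if z <= 12:  # condition is True
    p = 10  # -> p = 10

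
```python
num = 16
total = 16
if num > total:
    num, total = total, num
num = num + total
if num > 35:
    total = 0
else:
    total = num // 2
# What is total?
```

Answer: 16

Derivation:
Trace (tracking total):
num = 16  # -> num = 16
total = 16  # -> total = 16
if num > total:  # condition is False
num = num + total  # -> num = 32
if num > 35:  # condition is False
else:
    total = num // 2  # -> total = 16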